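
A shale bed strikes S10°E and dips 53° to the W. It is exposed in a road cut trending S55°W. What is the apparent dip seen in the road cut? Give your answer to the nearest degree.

50°

The section lies 65° from the strike.
tan α = tan 53° × sin 65° = 1.3270 × 0.9063 = 1.2027
α = arctan(1.2027) = 50.26°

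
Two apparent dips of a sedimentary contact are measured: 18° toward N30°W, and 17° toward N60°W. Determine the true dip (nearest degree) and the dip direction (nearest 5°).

true dip 18°, dip direction 320°

Represent each trace as a vector plunging at its apparent dip toward its trend (east-north-up frame): v₁ = (-0.476, 0.824, -0.309), v₂ = (-0.828, 0.478, -0.292).
The plane normal is n = v₁ × v₂ ∝ (-0.093, 0.117, 0.455).
tan δ = √(n_x²+n_y²)/n_z = 0.149/0.455, so δ = 18.2°.
Dip direction = azimuth of (n_x, n_y) = atan2(-0.093, 0.117) = 321°.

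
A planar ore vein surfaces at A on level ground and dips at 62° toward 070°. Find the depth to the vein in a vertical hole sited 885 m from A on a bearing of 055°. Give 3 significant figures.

The hole lies 15° from the dip direction, so the down-dip offset is 885 × cos 15° = 854.84 m.
Depth = down-dip offset × tan(dip) = 854.84 × tan 62° = 854.84 × 1.8807
Depth = 1607.73 m

1610 m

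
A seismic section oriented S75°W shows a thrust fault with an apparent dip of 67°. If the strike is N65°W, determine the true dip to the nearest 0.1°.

The section is 40° from the strike.
tan(true dip) = tan 67° / sin 40° = 3.6651
δ = arctan(3.6651) = 74.74°

74.7°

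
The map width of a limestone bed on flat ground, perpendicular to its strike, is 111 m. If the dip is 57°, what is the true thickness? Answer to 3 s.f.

93.1 m

True thickness t = w · sin(dip) = 111 × sin 57°
t = 111 × 0.8387 = 93.092 m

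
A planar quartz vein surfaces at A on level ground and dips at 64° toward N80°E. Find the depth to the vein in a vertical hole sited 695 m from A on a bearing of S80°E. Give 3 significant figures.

The hole lies 20° from the dip direction, so the down-dip offset is 695 × cos 20° = 653.09 m.
Depth = down-dip offset × tan(dip) = 653.09 × tan 64° = 653.09 × 2.0503
Depth = 1339.03 m

1340 m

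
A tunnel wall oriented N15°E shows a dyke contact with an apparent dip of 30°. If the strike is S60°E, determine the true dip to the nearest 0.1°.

30.9°

The section is 75° from the strike.
tan δ = tan α / sin β = tan 30° / sin 75° = 0.5774 / 0.9659 = 0.5977
δ = arctan(0.5977) = 30.87°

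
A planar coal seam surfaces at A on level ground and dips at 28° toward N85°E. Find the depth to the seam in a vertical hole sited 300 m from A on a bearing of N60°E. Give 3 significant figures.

145 m

The hole lies 25° from the dip direction, so the down-dip offset is 300 × cos 25° = 271.89 m.
Depth = down-dip offset × tan(dip) = 271.89 × tan 28° = 271.89 × 0.5317
Depth = 144.57 m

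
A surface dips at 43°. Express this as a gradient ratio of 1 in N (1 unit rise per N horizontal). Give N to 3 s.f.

1 : N means tan θ = 1/N, so N = 1/tan 43° = 1/0.9325

1 in 1.07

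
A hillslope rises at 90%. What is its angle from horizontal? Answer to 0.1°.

tan θ = 90/100 = 0.9000
θ = arctan(0.9000) = 41.99°

42.0°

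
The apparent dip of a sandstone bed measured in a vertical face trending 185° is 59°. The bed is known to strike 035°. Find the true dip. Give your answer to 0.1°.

The section is 30° from the strike.
tan δ = tan α / sin β = tan 59° / sin 30° = 1.6643 / 0.5000 = 3.3286
δ = arctan(3.3286) = 73.28°

73.3°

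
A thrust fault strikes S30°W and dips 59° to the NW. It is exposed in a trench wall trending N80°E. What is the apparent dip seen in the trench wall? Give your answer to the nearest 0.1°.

The section lies 50° from the strike.
tan(apparent dip) = tan 59° · sin 50° = 1.2749
α = arctan(1.2749) = 51.89°

51.9°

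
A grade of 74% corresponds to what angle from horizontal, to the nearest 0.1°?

tan θ = 74/100 = 0.7400
θ = arctan(0.7400) = 36.50°

36.5°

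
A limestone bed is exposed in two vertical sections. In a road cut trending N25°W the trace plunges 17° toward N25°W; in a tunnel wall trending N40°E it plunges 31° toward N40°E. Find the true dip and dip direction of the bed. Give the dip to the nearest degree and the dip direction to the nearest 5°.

true dip 31°, dip direction 035°

Represent each trace as a vector plunging at its apparent dip toward its trend (east-north-up frame): v₁ = (-0.404, 0.867, -0.292), v₂ = (0.551, 0.657, -0.515).
n = v₁ × v₂ = (0.254, 0.369, 0.743) (taken with n_z > 0).
Dip δ = arctan(|n_h|/n_z) = arctan(0.448/0.743) = 31.1°.
Dip direction = atan2(0.254, 0.369) = 35° (azimuth of n's horizontal projection).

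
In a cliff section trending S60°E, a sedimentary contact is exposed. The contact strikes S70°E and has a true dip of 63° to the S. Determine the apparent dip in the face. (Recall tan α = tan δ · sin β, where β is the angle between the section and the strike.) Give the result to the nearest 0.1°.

The strike is S70°E and the section trends S60°E; the acute angle between them is β = 10°.
tan(apparent dip) = tan 63° · sin 10° = 0.3408
apparent dip = arctan 0.3408 = 18.82°

18.8°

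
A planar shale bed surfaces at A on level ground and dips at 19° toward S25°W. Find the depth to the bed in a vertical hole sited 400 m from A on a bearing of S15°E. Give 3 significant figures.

The hole lies 40° from the dip direction, so the down-dip offset is 400 × cos 40° = 306.42 m.
Depth = down-dip offset × tan(dip) = 306.42 × tan 19° = 306.42 × 0.3443
Depth = 105.51 m

106 m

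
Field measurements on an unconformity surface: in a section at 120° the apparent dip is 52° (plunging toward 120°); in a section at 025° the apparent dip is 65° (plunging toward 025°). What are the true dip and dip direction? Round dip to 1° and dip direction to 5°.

true dip 69°, dip direction 060°

Each apparent-dip line lies in the plane. As unit vectors (x east, y north, z up), v₁ plunges 52°→120° and v₂ plunges 65°→025°.
The plane normal is n = v₁ × v₂ ∝ (0.581, 0.342, 0.259).
tan δ = √(n_x²+n_y²)/n_z = 0.674/0.259, so δ = 69.0°.
Dip direction = atan2(0.581, 0.342) = 59° (azimuth of n's horizontal projection).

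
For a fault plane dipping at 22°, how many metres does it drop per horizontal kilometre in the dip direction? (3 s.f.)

404 m

drop per km = 1000 × tan 22° = 1000 × 0.4040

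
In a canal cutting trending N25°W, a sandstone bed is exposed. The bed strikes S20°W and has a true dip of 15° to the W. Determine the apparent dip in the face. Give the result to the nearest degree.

11°

Angle between strike (S20°W) and section (N25°W): β = 45°.
tan α = tan 15° × sin 45° = 0.2679 × 0.7071 = 0.1895
apparent dip = arctan 0.1895 = 10.73°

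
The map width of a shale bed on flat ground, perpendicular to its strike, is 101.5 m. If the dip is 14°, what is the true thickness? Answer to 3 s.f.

24.6 m

True thickness t = w · sin(dip) = 101.5 × sin 14°
t = 101.5 × 0.2419 = 24.555 m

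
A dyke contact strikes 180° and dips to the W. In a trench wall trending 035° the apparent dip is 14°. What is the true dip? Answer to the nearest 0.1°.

The section is 35° from the strike.
tan(true dip) = tan 14° / sin 35° = 0.4347
true dip = arctan 0.4347 = 23.49°

23.5°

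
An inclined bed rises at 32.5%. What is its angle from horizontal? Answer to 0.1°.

tan θ = 32.5/100 = 0.3250
θ = arctan(0.3250) = 18.00°

18.0°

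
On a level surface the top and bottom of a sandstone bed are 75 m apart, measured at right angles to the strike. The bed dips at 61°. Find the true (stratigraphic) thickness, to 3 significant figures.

65.6 m

True thickness t = w · sin(dip) = 75 × sin 61°
t = 75 × 0.8746 = 65.596 m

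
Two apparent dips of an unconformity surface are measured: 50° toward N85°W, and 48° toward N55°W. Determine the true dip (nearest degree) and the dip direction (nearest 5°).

true dip 50°, dip direction 285°

Represent each trace as a vector plunging at its apparent dip toward its trend (east-north-up frame): v₁ = (-0.640, 0.056, -0.766), v₂ = (-0.548, 0.384, -0.743).
n = v₁ × v₂ = (-0.252, 0.056, 0.215) (taken with n_z > 0).
Dip δ = arctan(|n_h|/n_z) = arctan(0.259/0.215) = 50.2°.
The horizontal component of n points toward azimuth atan2(n_x, n_y) = 283°, the dip direction.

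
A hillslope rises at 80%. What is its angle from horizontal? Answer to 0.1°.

38.7°

tan θ = 80/100 = 0.8000
θ = arctan(0.8000) = 38.66°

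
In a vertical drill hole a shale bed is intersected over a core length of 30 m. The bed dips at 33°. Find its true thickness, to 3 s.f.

True thickness t = h · cos(dip) = 30 × cos 33°
t = 30 × 0.8387 = 25.160 m

25.2 m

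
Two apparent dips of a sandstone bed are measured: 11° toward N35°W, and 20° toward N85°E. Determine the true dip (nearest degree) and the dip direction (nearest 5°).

The two traces are lines in the plane: v₁ = (sin 325°·cos 11°, cos 325°·cos 11°, −sin 11°), v₂ = (sin 85°·cos 20°, cos 85°·cos 20°, −sin 20°).
n = v₁ × v₂ = (0.259, 0.371, 0.799) (taken with n_z > 0).
tan δ = √(n_x²+n_y²)/n_z = 0.453/0.799, so δ = 29.5°.
Dip direction = atan2(0.259, 0.371) = 35° (azimuth of n's horizontal projection).

true dip 30°, dip direction 035°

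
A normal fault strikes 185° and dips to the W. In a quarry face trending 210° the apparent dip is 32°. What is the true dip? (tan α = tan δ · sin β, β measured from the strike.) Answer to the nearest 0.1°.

The section is 25° from the strike.
tan(true dip) = tan 32° / sin 25° = 1.4786
true dip = arctan 1.4786 = 55.93°

55.9°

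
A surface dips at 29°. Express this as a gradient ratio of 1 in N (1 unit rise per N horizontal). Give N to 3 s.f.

1 : N means tan θ = 1/N, so N = 1/tan 29° = 1/0.5543

1 in 1.80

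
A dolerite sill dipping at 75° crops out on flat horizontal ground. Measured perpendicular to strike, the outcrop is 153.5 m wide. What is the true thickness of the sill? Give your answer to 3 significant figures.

True thickness t = w · sin(dip) = 153.5 × sin 75°
t = 153.5 × 0.9659 = 148.270 m

148 m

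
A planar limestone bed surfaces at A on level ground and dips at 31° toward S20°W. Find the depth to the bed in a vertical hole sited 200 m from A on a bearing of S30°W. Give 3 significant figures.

The hole lies 10° from the dip direction, so the down-dip offset is 200 × cos 10° = 196.96 m.
Depth = down-dip offset × tan(dip) = 196.96 × tan 31° = 196.96 × 0.6009
Depth = 118.35 m

118 m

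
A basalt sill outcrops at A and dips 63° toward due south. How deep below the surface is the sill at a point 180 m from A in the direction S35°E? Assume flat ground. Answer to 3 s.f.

289 m

The hole lies 35° from the dip direction, so the down-dip offset is 180 × cos 35° = 147.45 m.
Depth = down-dip offset × tan(dip) = 147.45 × tan 63° = 147.45 × 1.9626
Depth = 289.38 m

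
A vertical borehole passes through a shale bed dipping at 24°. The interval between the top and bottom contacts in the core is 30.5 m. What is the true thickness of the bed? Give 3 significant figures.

True thickness t = h · cos(dip) = 30.5 × cos 24°
t = 30.5 × 0.9135 = 27.863 m

27.9 m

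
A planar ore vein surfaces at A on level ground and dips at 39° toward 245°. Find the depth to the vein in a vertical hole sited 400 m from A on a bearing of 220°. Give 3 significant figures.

The hole lies 25° from the dip direction, so the down-dip offset is 400 × cos 25° = 362.52 m.
Depth = down-dip offset × tan(dip) = 362.52 × tan 39° = 362.52 × 0.8098
Depth = 293.57 m

294 m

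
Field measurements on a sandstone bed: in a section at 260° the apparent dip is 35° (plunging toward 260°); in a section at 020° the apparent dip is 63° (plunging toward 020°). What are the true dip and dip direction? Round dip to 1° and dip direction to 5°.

The two traces are lines in the plane: v₁ = (sin 260°·cos 35°, cos 260°·cos 35°, −sin 35°), v₂ = (sin 20°·cos 63°, cos 20°·cos 63°, −sin 63°).
The plane normal is n = v₁ × v₂ ∝ (-0.371, 0.808, 0.322).
Dip δ = arctan(|n_h|/n_z) = arctan(0.889/0.322) = 70.1°.
Dip direction = atan2(-0.371, 0.808) = 335° (azimuth of n's horizontal projection).

true dip 70°, dip direction 335°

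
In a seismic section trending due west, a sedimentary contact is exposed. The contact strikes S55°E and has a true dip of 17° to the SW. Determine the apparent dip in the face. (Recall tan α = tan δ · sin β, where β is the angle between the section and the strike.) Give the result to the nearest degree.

The section lies 35° from the strike.
tan α = tan 17° × sin 35° = 0.3057 × 0.5736 = 0.1754
apparent dip = arctan 0.1754 = 9.95°

10°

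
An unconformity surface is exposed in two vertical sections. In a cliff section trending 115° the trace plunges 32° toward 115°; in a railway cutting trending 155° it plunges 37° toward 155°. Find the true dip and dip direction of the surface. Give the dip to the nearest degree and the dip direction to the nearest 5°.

The two traces are lines in the plane: v₁ = (sin 115°·cos 32°, cos 115°·cos 32°, −sin 32°), v₂ = (sin 155°·cos 37°, cos 155°·cos 37°, −sin 37°).
Cross product v₁ × v₂ gives the pole to the plane: n ∝ (0.168, -0.284, 0.435).
tan δ = √(n_x²+n_y²)/n_z = 0.330/0.435, so δ = 37.1°.
Dip direction = azimuth of (n_x, n_y) = atan2(0.168, -0.284) = 149°.

true dip 37°, dip direction 150°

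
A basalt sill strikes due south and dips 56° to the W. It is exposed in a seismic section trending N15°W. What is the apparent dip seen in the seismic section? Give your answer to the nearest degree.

21°

The strike is due south and the section trends N15°W; the acute angle between them is β = 15°.
tan(apparent dip) = tan 56° · sin 15° = 0.3837
apparent dip = arctan 0.3837 = 20.99°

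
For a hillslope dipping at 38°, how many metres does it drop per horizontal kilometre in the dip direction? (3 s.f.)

drop per km = 1000 × tan 38° = 1000 × 0.7813

781 m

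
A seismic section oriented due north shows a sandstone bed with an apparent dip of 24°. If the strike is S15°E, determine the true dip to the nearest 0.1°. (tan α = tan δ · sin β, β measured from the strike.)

β = acute angle between strike S15°E and section due north = 15°.
tan(true dip) = tan 24° / sin 15° = 1.7202
true dip = arctan 1.7202 = 59.83°

59.8°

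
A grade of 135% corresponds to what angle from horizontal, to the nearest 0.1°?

53.5°

tan θ = 135/100 = 1.3500
θ = arctan(1.3500) = 53.47°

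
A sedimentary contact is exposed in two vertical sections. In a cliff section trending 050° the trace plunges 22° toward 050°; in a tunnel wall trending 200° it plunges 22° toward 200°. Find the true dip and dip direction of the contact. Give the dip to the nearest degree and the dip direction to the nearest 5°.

true dip 57°, dip direction 125°

The two traces are lines in the plane: v₁ = (sin 50°·cos 22°, cos 50°·cos 22°, −sin 22°), v₂ = (sin 200°·cos 22°, cos 200°·cos 22°, −sin 22°).
n = v₁ × v₂ = (0.550, -0.385, 0.430) (taken with n_z > 0).
True dip = arccos(n_z / |n|) = arccos(0.5394) = 57.4°.
Dip direction = atan2(0.550, -0.385) = 125° (azimuth of n's horizontal projection).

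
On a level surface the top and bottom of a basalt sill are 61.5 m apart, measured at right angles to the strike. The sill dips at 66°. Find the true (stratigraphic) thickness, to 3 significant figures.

True thickness t = w · sin(dip) = 61.5 × sin 66°
t = 61.5 × 0.9135 = 56.183 m

56.2 m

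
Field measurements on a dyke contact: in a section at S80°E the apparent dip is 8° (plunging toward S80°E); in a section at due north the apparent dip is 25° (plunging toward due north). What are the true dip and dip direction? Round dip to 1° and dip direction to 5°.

true dip 27°, dip direction 025°

Represent each trace as a vector plunging at its apparent dip toward its trend (east-north-up frame): v₁ = (0.975, -0.172, -0.139), v₂ = (0.000, 0.906, -0.423).
Cross product v₁ × v₂ gives the pole to the plane: n ∝ (0.199, 0.412, 0.884).
True dip = arccos(n_z / |n|) = arccos(0.8880) = 27.4°.
Dip direction = azimuth of (n_x, n_y) = atan2(0.199, 0.412) = 26°.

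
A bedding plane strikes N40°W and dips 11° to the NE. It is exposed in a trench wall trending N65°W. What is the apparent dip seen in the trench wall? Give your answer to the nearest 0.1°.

The strike is N40°W and the section trends N65°W; the acute angle between them is β = 25°.
tan α = tan 11° × sin 25° = 0.1944 × 0.4226 = 0.0821
apparent dip = arctan 0.0821 = 4.70°

4.7°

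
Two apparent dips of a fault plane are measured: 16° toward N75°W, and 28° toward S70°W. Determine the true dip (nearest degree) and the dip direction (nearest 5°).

Each apparent-dip line lies in the plane. As unit vectors (x east, y north, z up), v₁ plunges 16°→N75°W and v₂ plunges 28°→S70°W.
n = v₁ × v₂ = (-0.200, -0.207, 0.487) (taken with n_z > 0).
tan δ = √(n_x²+n_y²)/n_z = 0.288/0.487, so δ = 30.6°.
Dip direction = atan2(-0.200, -0.207) = 224° (azimuth of n's horizontal projection).

true dip 31°, dip direction 225°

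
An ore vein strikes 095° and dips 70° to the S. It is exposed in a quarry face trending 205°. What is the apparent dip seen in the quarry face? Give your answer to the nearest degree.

69°

The section lies 70° from the strike.
tan α = tan 70° × sin 70° = 2.7475 × 0.9397 = 2.5818
apparent dip = arctan 2.5818 = 68.83°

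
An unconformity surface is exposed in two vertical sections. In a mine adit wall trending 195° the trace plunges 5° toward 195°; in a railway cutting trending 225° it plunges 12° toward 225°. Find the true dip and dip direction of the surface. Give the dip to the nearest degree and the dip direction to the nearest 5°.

true dip 16°, dip direction 265°

Each apparent-dip line lies in the plane. As unit vectors (x east, y north, z up), v₁ plunges 5°→195° and v₂ plunges 12°→225°.
n = v₁ × v₂ = (-0.140, -0.007, 0.487) (taken with n_z > 0).
Dip δ = arctan(|n_h|/n_z) = arctan(0.140/0.487) = 16.0°.
The horizontal component of n points toward azimuth atan2(n_x, n_y) = 267°, the dip direction.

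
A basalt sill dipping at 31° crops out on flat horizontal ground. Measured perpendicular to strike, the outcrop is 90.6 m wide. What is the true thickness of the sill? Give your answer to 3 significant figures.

46.7 m

True thickness t = w · sin(dip) = 90.6 × sin 31°
t = 90.6 × 0.5150 = 46.662 m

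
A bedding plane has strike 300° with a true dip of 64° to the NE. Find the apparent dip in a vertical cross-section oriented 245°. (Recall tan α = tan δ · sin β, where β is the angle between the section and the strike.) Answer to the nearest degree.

59°

Angle between strike (300°) and section (245°): β = 55°.
tan α = tan 64° × sin 55° = 2.0503 × 0.8192 = 1.6795
α = arctan(1.6795) = 59.23°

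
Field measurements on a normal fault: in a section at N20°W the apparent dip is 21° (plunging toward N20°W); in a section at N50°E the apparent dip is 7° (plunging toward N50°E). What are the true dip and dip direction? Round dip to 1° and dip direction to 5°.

Each apparent-dip line lies in the plane. As unit vectors (x east, y north, z up), v₁ plunges 21°→N20°W and v₂ plunges 7°→N50°E.
The plane normal is n = v₁ × v₂ ∝ (-0.122, 0.311, 0.871).
tan δ = √(n_x²+n_y²)/n_z = 0.334/0.871, so δ = 21.0°.
Dip direction = atan2(-0.122, 0.311) = 339° (azimuth of n's horizontal projection).

true dip 21°, dip direction 340°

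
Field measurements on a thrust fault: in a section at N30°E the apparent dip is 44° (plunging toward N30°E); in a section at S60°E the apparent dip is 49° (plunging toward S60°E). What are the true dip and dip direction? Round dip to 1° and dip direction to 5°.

true dip 56°, dip direction 080°

Each apparent-dip line lies in the plane. As unit vectors (x east, y north, z up), v₁ plunges 44°→N30°E and v₂ plunges 49°→S60°E.
Cross product v₁ × v₂ gives the pole to the plane: n ∝ (0.698, 0.123, 0.472).
Dip δ = arctan(|n_h|/n_z) = arctan(0.709/0.472) = 56.3°.
Dip direction = azimuth of (n_x, n_y) = atan2(0.698, 0.123) = 80°.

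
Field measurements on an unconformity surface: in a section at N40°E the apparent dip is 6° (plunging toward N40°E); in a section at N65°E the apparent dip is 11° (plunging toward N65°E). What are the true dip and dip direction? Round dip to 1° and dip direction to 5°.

true dip 14°, dip direction 105°

Represent each trace as a vector plunging at its apparent dip toward its trend (east-north-up frame): v₁ = (0.639, 0.762, -0.105), v₂ = (0.890, 0.415, -0.191).
The plane normal is n = v₁ × v₂ ∝ (0.102, -0.029, 0.413).
Dip δ = arctan(|n_h|/n_z) = arctan(0.106/0.413) = 14.4°.
The horizontal component of n points toward azimuth atan2(n_x, n_y) = 106°, the dip direction.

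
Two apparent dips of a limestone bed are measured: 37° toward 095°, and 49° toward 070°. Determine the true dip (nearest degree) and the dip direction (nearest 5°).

true dip 53°, dip direction 040°

The two traces are lines in the plane: v₁ = (sin 95°·cos 37°, cos 95°·cos 37°, −sin 37°), v₂ = (sin 70°·cos 49°, cos 70°·cos 49°, −sin 49°).
The plane normal is n = v₁ × v₂ ∝ (0.188, 0.229, 0.221).
True dip = arccos(n_z / |n|) = arccos(0.5986) = 53.2°.
The horizontal component of n points toward azimuth atan2(n_x, n_y) = 39°, the dip direction.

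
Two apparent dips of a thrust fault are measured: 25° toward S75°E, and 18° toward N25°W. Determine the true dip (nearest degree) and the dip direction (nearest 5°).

Represent each trace as a vector plunging at its apparent dip toward its trend (east-north-up frame): v₁ = (0.875, -0.235, -0.423), v₂ = (-0.402, 0.862, -0.309).
Cross product v₁ × v₂ gives the pole to the plane: n ∝ (0.437, 0.440, 0.660).
tan δ = √(n_x²+n_y²)/n_z = 0.620/0.660, so δ = 43.2°.
Dip direction = azimuth of (n_x, n_y) = atan2(0.437, 0.440) = 45°.

true dip 43°, dip direction 045°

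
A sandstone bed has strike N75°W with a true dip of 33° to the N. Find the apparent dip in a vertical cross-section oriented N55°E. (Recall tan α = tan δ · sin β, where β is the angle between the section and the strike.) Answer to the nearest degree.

The section lies 50° from the strike.
tan α = tan 33° × sin 50° = 0.6494 × 0.7660 = 0.4975
apparent dip = arctan 0.4975 = 26.45°

26°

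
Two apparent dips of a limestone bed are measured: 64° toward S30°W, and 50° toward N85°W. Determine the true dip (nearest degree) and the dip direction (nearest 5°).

true dip 64°, dip direction 220°

Each apparent-dip line lies in the plane. As unit vectors (x east, y north, z up), v₁ plunges 64°→S30°W and v₂ plunges 50°→N85°W.
n = v₁ × v₂ = (-0.341, -0.408, 0.255) (taken with n_z > 0).
True dip = arccos(n_z / |n|) = arccos(0.4330) = 64.3°.
The horizontal component of n points toward azimuth atan2(n_x, n_y) = 220°, the dip direction.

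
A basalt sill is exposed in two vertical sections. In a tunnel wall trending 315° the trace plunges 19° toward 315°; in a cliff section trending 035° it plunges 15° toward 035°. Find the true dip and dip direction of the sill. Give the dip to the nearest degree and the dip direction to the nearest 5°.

Represent each trace as a vector plunging at its apparent dip toward its trend (east-north-up frame): v₁ = (-0.669, 0.669, -0.326), v₂ = (0.554, 0.791, -0.259).
Cross product v₁ × v₂ gives the pole to the plane: n ∝ (-0.085, 0.353, 0.899).
True dip = arccos(n_z / |n|) = arccos(0.9272) = 22.0°.
Dip direction = atan2(-0.085, 0.353) = 347° (azimuth of n's horizontal projection).

true dip 22°, dip direction 345°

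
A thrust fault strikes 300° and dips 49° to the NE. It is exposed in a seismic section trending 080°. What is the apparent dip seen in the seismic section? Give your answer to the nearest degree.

36°

The section lies 40° from the strike.
tan α = tan 49° × sin 40° = 1.1504 × 0.6428 = 0.7394
apparent dip = arctan 0.7394 = 36.48°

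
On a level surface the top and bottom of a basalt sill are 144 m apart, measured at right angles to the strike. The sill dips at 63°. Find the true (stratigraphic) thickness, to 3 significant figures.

True thickness t = w · sin(dip) = 144 × sin 63°
t = 144 × 0.8910 = 128.305 m

128 m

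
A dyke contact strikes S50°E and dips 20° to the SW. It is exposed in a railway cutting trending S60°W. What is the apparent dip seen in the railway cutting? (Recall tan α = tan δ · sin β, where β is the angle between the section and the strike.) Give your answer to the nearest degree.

19°

Angle between strike (S50°E) and section (S60°W): β = 70°.
tan α = tan 20° × sin 70° = 0.3640 × 0.9397 = 0.3420
apparent dip = arctan 0.3420 = 18.88°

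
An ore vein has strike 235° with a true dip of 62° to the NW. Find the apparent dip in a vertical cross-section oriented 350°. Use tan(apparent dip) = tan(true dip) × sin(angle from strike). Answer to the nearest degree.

60°

Angle between strike (235°) and section (350°): β = 65°.
tan(apparent dip) = tan 62° · sin 65° = 1.7045
apparent dip = arctan 1.7045 = 59.60°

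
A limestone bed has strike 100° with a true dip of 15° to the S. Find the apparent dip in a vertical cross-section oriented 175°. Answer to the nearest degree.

15°

Angle between strike (100°) and section (175°): β = 75°.
tan(apparent dip) = tan 15° · sin 75° = 0.2588
α = arctan(0.2588) = 14.51°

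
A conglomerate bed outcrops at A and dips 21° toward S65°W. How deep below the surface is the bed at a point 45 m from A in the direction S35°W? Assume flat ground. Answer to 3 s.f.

15.0 m

The hole lies 30° from the dip direction, so the down-dip offset is 45 × cos 30° = 38.97 m.
Depth = down-dip offset × tan(dip) = 38.97 × tan 21° = 38.97 × 0.3839
Depth = 14.96 m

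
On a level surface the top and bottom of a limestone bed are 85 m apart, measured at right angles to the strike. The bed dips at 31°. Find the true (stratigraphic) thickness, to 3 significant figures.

True thickness t = w · sin(dip) = 85 × sin 31°
t = 85 × 0.5150 = 43.778 m

43.8 m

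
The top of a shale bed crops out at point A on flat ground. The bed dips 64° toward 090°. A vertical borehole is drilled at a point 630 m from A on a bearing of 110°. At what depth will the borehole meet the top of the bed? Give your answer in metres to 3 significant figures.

1210 m

The hole lies 20° from the dip direction, so the down-dip offset is 630 × cos 20° = 592.01 m.
Depth = down-dip offset × tan(dip) = 592.01 × tan 64° = 592.01 × 2.0503
Depth = 1213.79 m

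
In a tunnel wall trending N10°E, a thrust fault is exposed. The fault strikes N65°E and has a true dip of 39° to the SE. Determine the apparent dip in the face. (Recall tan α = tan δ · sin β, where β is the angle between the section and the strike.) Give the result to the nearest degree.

The strike is N65°E and the section trends N10°E; the acute angle between them is β = 55°.
tan α = tan 39° × sin 55° = 0.8098 × 0.8192 = 0.6633
α = arctan(0.6633) = 33.56°

34°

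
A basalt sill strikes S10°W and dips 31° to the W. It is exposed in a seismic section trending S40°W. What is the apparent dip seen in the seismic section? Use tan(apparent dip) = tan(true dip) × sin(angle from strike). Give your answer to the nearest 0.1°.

The strike is S10°W and the section trends S40°W; the acute angle between them is β = 30°.
tan α = tan 31° × sin 30° = 0.6009 × 0.5000 = 0.3004
α = arctan(0.3004) = 16.72°

16.7°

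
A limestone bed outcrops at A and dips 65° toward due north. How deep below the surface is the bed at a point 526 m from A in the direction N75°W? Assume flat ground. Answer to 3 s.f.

292 m

The hole lies 75° from the dip direction, so the down-dip offset is 526 × cos 75° = 136.14 m.
Depth = down-dip offset × tan(dip) = 136.14 × tan 65° = 136.14 × 2.1445
Depth = 291.95 m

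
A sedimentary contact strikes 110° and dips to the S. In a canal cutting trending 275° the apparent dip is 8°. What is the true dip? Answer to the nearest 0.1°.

28.5°

β = acute angle between strike 110° and section 275° = 15°.
tan(true dip) = tan 8° / sin 15° = 0.5430
δ = arctan(0.5430) = 28.50°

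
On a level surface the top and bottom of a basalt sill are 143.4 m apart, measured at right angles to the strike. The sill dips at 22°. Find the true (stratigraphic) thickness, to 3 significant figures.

53.7 m

True thickness t = w · sin(dip) = 143.4 × sin 22°
t = 143.4 × 0.3746 = 53.719 m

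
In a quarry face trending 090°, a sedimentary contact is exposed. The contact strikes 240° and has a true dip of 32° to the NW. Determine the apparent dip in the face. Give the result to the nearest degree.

17°

Angle between strike (240°) and section (090°): β = 30°.
tan α = tan 32° × sin 30° = 0.6249 × 0.5000 = 0.3124
apparent dip = arctan 0.3124 = 17.35°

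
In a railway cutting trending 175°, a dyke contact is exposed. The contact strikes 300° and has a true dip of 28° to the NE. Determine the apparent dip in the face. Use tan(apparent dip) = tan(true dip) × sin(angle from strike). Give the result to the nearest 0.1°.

The strike is 300° and the section trends 175°; the acute angle between them is β = 55°.
tan(apparent dip) = tan 28° · sin 55° = 0.4356
apparent dip = arctan 0.4356 = 23.54°

23.5°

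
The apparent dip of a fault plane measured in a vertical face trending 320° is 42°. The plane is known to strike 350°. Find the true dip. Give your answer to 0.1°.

61.0°

β = acute angle between strike 350° and section 320° = 30°.
tan(true dip) = tan 42° / sin 30° = 1.8008
true dip = arctan 1.8008 = 60.96°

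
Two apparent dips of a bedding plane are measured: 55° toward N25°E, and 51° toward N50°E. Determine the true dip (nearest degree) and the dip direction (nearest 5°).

Represent each trace as a vector plunging at its apparent dip toward its trend (east-north-up frame): v₁ = (0.242, 0.520, -0.819), v₂ = (0.482, 0.405, -0.777).
Cross product v₁ × v₂ gives the pole to the plane: n ∝ (0.073, 0.207, 0.153).
tan δ = √(n_x²+n_y²)/n_z = 0.219/0.153, so δ = 55.1°.
Dip direction = atan2(0.073, 0.207) = 19° (azimuth of n's horizontal projection).

true dip 55°, dip direction 020°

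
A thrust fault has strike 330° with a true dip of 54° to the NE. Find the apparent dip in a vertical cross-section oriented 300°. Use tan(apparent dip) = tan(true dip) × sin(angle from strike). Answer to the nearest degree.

The section lies 30° from the strike.
tan α = tan 54° × sin 30° = 1.3764 × 0.5000 = 0.6882
apparent dip = arctan 0.6882 = 34.54°

35°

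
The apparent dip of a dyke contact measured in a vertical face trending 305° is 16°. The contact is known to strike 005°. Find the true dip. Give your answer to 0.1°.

The section is 60° from the strike.
tan(true dip) = tan 16° / sin 60° = 0.3311
δ = arctan(0.3311) = 18.32°

18.3°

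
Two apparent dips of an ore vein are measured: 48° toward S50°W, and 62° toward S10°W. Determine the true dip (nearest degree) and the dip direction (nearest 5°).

true dip 63°, dip direction 175°

The two traces are lines in the plane: v₁ = (sin 230°·cos 48°, cos 230°·cos 48°, −sin 48°), v₂ = (sin 190°·cos 62°, cos 190°·cos 62°, −sin 62°).
Cross product v₁ × v₂ gives the pole to the plane: n ∝ (0.036, -0.392, 0.202).
True dip = arccos(n_z / |n|) = arccos(0.4564) = 62.8°.
The horizontal component of n points toward azimuth atan2(n_x, n_y) = 175°, the dip direction.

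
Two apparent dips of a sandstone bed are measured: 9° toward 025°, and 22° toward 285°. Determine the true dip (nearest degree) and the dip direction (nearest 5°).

The two traces are lines in the plane: v₁ = (sin 25°·cos 9°, cos 25°·cos 9°, −sin 9°), v₂ = (sin 285°·cos 22°, cos 285°·cos 22°, −sin 22°).
The plane normal is n = v₁ × v₂ ∝ (-0.298, 0.296, 0.902).
Dip δ = arctan(|n_h|/n_z) = arctan(0.420/0.902) = 25.0°.
Dip direction = azimuth of (n_x, n_y) = atan2(-0.298, 0.296) = 315°.

true dip 25°, dip direction 315°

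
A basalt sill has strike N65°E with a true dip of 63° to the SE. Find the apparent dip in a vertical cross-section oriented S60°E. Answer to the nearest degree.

The strike is N65°E and the section trends S60°E; the acute angle between them is β = 55°.
tan α = tan 63° × sin 55° = 1.9626 × 0.8192 = 1.6077
α = arctan(1.6077) = 58.12°

58°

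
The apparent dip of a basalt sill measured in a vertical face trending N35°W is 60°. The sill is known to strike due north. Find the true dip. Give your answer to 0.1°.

71.7°

The section is 35° from the strike.
tan(true dip) = tan 60° / sin 35° = 3.0197
δ = arctan(3.0197) = 71.68°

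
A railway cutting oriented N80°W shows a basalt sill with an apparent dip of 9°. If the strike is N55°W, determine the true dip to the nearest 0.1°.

β = acute angle between strike N55°W and section N80°W = 25°.
tan(true dip) = tan 9° / sin 25° = 0.3748
δ = arctan(0.3748) = 20.54°

20.5°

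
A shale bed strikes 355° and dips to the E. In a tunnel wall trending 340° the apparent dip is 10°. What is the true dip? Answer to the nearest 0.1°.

β = acute angle between strike 355° and section 340° = 15°.
tan(true dip) = tan 10° / sin 15° = 0.6813
δ = arctan(0.6813) = 34.27°

34.3°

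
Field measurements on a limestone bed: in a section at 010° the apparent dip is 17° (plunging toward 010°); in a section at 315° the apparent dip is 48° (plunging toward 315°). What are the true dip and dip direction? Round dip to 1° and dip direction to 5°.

true dip 50°, dip direction 295°

Represent each trace as a vector plunging at its apparent dip toward its trend (east-north-up frame): v₁ = (0.166, 0.942, -0.292), v₂ = (-0.473, 0.473, -0.743).
n = v₁ × v₂ = (-0.562, 0.262, 0.524) (taken with n_z > 0).
Dip δ = arctan(|n_h|/n_z) = arctan(0.620/0.524) = 49.8°.
The horizontal component of n points toward azimuth atan2(n_x, n_y) = 295°, the dip direction.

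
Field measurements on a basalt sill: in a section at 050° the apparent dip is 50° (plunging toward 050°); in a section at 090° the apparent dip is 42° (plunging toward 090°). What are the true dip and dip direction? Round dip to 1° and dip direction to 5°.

true dip 50°, dip direction 050°

Each apparent-dip line lies in the plane. As unit vectors (x east, y north, z up), v₁ plunges 50°→050° and v₂ plunges 42°→090°.
n = v₁ × v₂ = (0.276, 0.240, 0.307) (taken with n_z > 0).
tan δ = √(n_x²+n_y²)/n_z = 0.366/0.307, so δ = 50.0°.
The horizontal component of n points toward azimuth atan2(n_x, n_y) = 49°, the dip direction.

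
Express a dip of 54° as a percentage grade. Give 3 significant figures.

grade % = 100 × tan 54° = 100 × 1.3764

138%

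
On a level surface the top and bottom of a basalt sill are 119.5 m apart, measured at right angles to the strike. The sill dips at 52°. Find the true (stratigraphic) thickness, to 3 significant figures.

94.2 m

True thickness t = w · sin(dip) = 119.5 × sin 52°
t = 119.5 × 0.7880 = 94.167 m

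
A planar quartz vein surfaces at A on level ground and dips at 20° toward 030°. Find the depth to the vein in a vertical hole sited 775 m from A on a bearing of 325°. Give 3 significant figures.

119 m

The hole lies 65° from the dip direction, so the down-dip offset is 775 × cos 65° = 327.53 m.
Depth = down-dip offset × tan(dip) = 327.53 × tan 20° = 327.53 × 0.3640
Depth = 119.21 m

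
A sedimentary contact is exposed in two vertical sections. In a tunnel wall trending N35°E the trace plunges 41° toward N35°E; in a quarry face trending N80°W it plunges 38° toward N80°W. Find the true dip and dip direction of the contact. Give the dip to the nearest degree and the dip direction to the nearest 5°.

true dip 57°, dip direction 340°

Each apparent-dip line lies in the plane. As unit vectors (x east, y north, z up), v₁ plunges 41°→N35°E and v₂ plunges 38°→N80°W.
n = v₁ × v₂ = (-0.291, 0.776, 0.539) (taken with n_z > 0).
Dip δ = arctan(|n_h|/n_z) = arctan(0.828/0.539) = 56.9°.
Dip direction = atan2(-0.291, 0.776) = 339° (azimuth of n's horizontal projection).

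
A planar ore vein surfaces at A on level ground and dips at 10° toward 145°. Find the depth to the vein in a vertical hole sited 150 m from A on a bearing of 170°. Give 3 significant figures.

The hole lies 25° from the dip direction, so the down-dip offset is 150 × cos 25° = 135.95 m.
Depth = down-dip offset × tan(dip) = 135.95 × tan 10° = 135.95 × 0.1763
Depth = 23.97 m

24.0 m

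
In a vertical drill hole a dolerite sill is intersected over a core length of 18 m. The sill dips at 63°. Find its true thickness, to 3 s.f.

8.17 m

True thickness t = h · cos(dip) = 18 × cos 63°
t = 18 × 0.4540 = 8.172 m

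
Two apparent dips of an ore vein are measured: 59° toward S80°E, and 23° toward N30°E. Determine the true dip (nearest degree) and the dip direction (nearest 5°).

true dip 59°, dip direction 105°

Represent each trace as a vector plunging at its apparent dip toward its trend (east-north-up frame): v₁ = (0.507, -0.089, -0.857), v₂ = (0.460, 0.797, -0.391).
n = v₁ × v₂ = (0.718, -0.196, 0.446) (taken with n_z > 0).
True dip = arccos(n_z / |n|) = arccos(0.5134) = 59.1°.
Dip direction = atan2(0.718, -0.196) = 105° (azimuth of n's horizontal projection).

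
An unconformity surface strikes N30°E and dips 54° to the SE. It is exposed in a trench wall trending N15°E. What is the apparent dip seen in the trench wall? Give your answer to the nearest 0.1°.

19.6°

The strike is N30°E and the section trends N15°E; the acute angle between them is β = 15°.
tan(apparent dip) = tan 54° · sin 15° = 0.3562
apparent dip = arctan 0.3562 = 19.61°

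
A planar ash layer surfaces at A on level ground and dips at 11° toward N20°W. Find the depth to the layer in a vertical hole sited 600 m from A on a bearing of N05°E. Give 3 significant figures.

106 m

The hole lies 25° from the dip direction, so the down-dip offset is 600 × cos 25° = 543.78 m.
Depth = down-dip offset × tan(dip) = 543.78 × tan 11° = 543.78 × 0.1944
Depth = 105.70 m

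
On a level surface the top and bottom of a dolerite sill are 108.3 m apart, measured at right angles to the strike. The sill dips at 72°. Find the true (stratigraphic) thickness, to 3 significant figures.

True thickness t = w · sin(dip) = 108.3 × sin 72°
t = 108.3 × 0.9511 = 102.999 m

103 m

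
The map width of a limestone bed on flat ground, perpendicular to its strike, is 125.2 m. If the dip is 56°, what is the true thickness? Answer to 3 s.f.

104 m

True thickness t = w · sin(dip) = 125.2 × sin 56°
t = 125.2 × 0.8290 = 103.796 m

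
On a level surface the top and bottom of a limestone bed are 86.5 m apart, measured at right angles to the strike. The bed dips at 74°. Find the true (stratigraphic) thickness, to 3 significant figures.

True thickness t = w · sin(dip) = 86.5 × sin 74°
t = 86.5 × 0.9613 = 83.149 m

83.1 m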